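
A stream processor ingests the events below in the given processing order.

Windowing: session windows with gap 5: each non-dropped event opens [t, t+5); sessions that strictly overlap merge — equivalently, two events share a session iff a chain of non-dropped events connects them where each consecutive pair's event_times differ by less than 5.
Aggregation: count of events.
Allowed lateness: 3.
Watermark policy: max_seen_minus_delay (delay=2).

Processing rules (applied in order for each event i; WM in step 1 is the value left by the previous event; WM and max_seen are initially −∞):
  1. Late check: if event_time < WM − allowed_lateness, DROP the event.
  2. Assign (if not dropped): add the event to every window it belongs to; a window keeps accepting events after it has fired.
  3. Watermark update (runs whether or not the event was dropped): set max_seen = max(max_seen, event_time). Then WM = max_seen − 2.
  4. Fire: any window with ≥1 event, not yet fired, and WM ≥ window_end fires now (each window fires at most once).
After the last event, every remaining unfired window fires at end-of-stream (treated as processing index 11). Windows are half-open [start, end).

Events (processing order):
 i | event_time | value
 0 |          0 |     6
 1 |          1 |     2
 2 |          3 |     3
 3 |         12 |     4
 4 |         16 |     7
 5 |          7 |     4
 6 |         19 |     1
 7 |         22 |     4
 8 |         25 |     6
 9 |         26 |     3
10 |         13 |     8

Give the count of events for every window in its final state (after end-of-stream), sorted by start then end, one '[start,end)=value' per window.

i=0 t=0 v=6: → [0,5); WM=-2
i=1 t=1 v=2: → [0,6); WM=-1
i=2 t=3 v=3: → [0,8); WM=1
i=3 t=12 v=4: → [12,17); WM=10
i=4 t=16 v=7: → [12,21); WM=14
i=5 t=7 v=4: DROP (t<14-3); WM=14
i=6 t=19 v=1: → [12,24); WM=17
i=7 t=22 v=4: → [12,27); WM=20
i=8 t=25 v=6: → [12,30); WM=23
i=9 t=26 v=3: → [12,31); WM=24
i=10 t=13 v=8: DROP (t<24-3); WM=24

[0,8)=3 [12,31)=6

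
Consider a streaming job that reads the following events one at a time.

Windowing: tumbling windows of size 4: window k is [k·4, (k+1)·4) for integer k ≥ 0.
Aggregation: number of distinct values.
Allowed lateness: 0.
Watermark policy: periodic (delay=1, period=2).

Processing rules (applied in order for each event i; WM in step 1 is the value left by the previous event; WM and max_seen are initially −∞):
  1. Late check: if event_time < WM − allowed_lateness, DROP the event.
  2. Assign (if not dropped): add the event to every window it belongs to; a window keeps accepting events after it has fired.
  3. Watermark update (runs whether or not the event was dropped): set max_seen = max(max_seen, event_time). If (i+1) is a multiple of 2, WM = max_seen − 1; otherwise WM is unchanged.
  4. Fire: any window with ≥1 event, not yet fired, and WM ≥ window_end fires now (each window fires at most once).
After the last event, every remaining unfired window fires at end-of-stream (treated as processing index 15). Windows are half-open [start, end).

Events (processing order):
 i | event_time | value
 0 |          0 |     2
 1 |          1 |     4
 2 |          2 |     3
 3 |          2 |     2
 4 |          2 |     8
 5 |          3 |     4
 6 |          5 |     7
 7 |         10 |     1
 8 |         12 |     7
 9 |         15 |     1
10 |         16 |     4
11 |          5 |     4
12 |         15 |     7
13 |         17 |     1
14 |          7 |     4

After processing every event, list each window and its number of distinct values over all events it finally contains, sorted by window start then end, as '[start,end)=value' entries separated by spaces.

[0,4)=4 [4,8)=1 [8,12)=1 [12,16)=2 [16,20)=2

i=0 t=0 v=2: → [0,4); WM=−∞
i=1 t=1 v=4: → [0,4); WM=0
i=2 t=2 v=3: → [0,4); WM=0
i=3 t=2 v=2: → [0,4); WM=1
i=4 t=2 v=8: → [0,4); WM=1
i=5 t=3 v=4: → [0,4); WM=2
i=6 t=5 v=7: → [4,8); WM=2
i=7 t=10 v=1: → [8,12); WM=9; [0,4) fires=4 [4,8) fires=1
i=8 t=12 v=7: → [12,16); WM=9
i=9 t=15 v=1: → [12,16); WM=14; [8,12) fires=1
i=10 t=16 v=4: → [16,20); WM=14
i=11 t=5 v=4: DROP (t<14-0); WM=15
i=12 t=15 v=7: → [12,16); WM=15
i=13 t=17 v=1: → [16,20); WM=16; [12,16) fires=2
i=14 t=7 v=4: DROP (t<16-0); WM=16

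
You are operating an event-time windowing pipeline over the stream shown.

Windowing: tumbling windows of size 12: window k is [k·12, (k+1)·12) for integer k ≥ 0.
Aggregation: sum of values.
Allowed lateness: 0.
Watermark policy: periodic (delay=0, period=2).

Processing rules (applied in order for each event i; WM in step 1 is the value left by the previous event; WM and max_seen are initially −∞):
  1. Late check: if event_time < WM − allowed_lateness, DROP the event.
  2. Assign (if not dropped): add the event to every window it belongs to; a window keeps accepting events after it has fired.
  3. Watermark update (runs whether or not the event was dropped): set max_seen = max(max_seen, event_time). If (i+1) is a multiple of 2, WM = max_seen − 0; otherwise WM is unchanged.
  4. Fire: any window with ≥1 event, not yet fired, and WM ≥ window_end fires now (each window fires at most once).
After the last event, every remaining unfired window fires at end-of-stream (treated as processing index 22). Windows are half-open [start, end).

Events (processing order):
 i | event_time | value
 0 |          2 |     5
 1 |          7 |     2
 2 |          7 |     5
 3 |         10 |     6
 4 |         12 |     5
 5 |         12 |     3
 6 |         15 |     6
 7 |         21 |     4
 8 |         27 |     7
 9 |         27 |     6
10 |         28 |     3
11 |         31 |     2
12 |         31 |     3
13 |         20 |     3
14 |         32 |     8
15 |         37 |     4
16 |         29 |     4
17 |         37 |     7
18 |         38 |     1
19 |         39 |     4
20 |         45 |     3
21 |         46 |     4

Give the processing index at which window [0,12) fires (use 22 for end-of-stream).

5

i=0 t=2 v=5: → [0,12); WM=−∞
i=1 t=7 v=2: → [0,12); WM=7
i=2 t=7 v=5: → [0,12); WM=7
i=3 t=10 v=6: → [0,12); WM=10
i=4 t=12 v=5: → [12,24); WM=10
i=5 t=12 v=3: → [12,24); WM=12; [0,12) fires=18
i=6 t=15 v=6: → [12,24); WM=12
i=7 t=21 v=4: → [12,24); WM=21
i=8 t=27 v=7: → [24,36); WM=21
i=9 t=27 v=6: → [24,36); WM=27; [12,24) fires=18
i=10 t=28 v=3: → [24,36); WM=27
i=11 t=31 v=2: → [24,36); WM=31
i=12 t=31 v=3: → [24,36); WM=31
i=13 t=20 v=3: DROP (t<31-0); WM=31
i=14 t=32 v=8: → [24,36); WM=31
i=15 t=37 v=4: → [36,48); WM=37; [24,36) fires=29
i=16 t=29 v=4: DROP (t<37-0); WM=37
i=17 t=37 v=7: → [36,48); WM=37
i=18 t=38 v=1: → [36,48); WM=37
i=19 t=39 v=4: → [36,48); WM=39
i=20 t=45 v=3: → [36,48); WM=39
i=21 t=46 v=4: → [36,48); WM=46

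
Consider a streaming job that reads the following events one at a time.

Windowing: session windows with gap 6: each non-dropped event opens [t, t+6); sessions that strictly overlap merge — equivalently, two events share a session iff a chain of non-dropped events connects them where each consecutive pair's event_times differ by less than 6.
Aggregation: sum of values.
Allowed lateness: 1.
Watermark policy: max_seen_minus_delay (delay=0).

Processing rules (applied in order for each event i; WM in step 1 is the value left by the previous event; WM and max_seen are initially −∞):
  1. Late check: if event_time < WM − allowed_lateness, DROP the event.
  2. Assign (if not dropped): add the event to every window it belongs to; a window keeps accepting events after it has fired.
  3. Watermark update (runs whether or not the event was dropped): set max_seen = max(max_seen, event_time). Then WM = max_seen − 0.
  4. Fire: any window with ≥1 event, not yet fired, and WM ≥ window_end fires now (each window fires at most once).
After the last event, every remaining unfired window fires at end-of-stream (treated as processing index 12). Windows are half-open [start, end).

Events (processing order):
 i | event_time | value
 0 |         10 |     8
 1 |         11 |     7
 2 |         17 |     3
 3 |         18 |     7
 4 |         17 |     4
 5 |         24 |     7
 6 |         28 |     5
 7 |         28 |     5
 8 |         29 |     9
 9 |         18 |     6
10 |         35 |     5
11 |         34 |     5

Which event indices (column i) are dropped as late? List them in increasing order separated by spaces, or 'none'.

i=0 t=10 v=8: → [10,16); WM=10
i=1 t=11 v=7: → [10,17); WM=11
i=2 t=17 v=3: → [17,23); WM=17
i=3 t=18 v=7: → [17,24); WM=18
i=4 t=17 v=4: → [17,24); WM=18
i=5 t=24 v=7: → [24,30); WM=24
i=6 t=28 v=5: → [24,34); WM=28
i=7 t=28 v=5: → [24,34); WM=28
i=8 t=29 v=9: → [24,35); WM=29
i=9 t=18 v=6: DROP (t<29-1); WM=29
i=10 t=35 v=5: → [35,41); WM=35
i=11 t=34 v=5: → [24,41); WM=35

9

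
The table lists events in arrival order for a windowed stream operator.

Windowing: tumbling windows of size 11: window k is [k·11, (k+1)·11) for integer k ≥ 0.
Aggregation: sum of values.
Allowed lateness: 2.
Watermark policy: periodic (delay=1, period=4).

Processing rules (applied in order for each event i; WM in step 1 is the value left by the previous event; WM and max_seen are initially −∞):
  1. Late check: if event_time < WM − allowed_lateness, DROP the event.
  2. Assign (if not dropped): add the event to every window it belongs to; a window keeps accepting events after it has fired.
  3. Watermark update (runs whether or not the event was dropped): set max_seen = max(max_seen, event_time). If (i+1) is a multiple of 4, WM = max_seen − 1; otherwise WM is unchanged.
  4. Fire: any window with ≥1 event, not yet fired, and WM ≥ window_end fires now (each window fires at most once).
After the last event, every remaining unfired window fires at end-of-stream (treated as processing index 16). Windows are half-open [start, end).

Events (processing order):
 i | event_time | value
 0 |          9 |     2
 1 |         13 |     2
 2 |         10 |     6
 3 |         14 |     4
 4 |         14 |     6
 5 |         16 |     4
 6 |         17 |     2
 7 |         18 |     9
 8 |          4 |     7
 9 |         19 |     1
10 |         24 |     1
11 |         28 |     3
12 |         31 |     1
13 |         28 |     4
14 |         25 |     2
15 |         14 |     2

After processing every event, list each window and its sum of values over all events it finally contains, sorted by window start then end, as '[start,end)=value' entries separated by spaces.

i=0 t=9 v=2: → [0,11); WM=−∞
i=1 t=13 v=2: → [11,22); WM=−∞
i=2 t=10 v=6: → [0,11); WM=−∞
i=3 t=14 v=4: → [11,22); WM=13; [0,11) fires=8
i=4 t=14 v=6: → [11,22); WM=13
i=5 t=16 v=4: → [11,22); WM=13
i=6 t=17 v=2: → [11,22); WM=13
i=7 t=18 v=9: → [11,22); WM=17
i=8 t=4 v=7: DROP (t<17-2); WM=17
i=9 t=19 v=1: → [11,22); WM=17
i=10 t=24 v=1: → [22,33); WM=17
i=11 t=28 v=3: → [22,33); WM=27; [11,22) fires=28
i=12 t=31 v=1: → [22,33); WM=27
i=13 t=28 v=4: → [22,33); WM=27
i=14 t=25 v=2: → [22,33); WM=27
i=15 t=14 v=2: DROP (t<27-2); WM=30

[0,11)=8 [11,22)=28 [22,33)=11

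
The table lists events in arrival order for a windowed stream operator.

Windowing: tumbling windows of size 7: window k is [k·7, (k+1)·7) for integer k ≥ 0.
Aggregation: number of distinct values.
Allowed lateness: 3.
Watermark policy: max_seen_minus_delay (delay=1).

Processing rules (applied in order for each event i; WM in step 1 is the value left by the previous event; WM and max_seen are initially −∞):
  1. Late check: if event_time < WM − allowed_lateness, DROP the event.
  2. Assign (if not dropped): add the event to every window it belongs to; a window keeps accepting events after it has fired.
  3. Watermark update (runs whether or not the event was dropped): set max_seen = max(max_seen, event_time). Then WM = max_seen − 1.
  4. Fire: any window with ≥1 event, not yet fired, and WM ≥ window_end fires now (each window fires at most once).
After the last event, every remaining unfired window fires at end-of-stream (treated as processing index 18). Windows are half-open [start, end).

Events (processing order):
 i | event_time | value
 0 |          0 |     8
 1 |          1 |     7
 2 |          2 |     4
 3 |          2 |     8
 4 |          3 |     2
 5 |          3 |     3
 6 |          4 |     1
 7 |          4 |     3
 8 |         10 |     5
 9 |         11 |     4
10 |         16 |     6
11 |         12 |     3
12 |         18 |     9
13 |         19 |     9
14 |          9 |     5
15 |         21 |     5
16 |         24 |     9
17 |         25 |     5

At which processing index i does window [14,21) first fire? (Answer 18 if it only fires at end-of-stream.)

16

i=0 t=0 v=8: → [0,7); WM=-1
i=1 t=1 v=7: → [0,7); WM=0
i=2 t=2 v=4: → [0,7); WM=1
i=3 t=2 v=8: → [0,7); WM=1
i=4 t=3 v=2: → [0,7); WM=2
i=5 t=3 v=3: → [0,7); WM=2
i=6 t=4 v=1: → [0,7); WM=3
i=7 t=4 v=3: → [0,7); WM=3
i=8 t=10 v=5: → [7,14); WM=9; [0,7) fires=6
i=9 t=11 v=4: → [7,14); WM=10
i=10 t=16 v=6: → [14,21); WM=15; [7,14) fires=2
i=11 t=12 v=3: → [7,14); WM=15
i=12 t=18 v=9: → [14,21); WM=17
i=13 t=19 v=9: → [14,21); WM=18
i=14 t=9 v=5: DROP (t<18-3); WM=18
i=15 t=21 v=5: → [21,28); WM=20
i=16 t=24 v=9: → [21,28); WM=23; [14,21) fires=2
i=17 t=25 v=5: → [21,28); WM=24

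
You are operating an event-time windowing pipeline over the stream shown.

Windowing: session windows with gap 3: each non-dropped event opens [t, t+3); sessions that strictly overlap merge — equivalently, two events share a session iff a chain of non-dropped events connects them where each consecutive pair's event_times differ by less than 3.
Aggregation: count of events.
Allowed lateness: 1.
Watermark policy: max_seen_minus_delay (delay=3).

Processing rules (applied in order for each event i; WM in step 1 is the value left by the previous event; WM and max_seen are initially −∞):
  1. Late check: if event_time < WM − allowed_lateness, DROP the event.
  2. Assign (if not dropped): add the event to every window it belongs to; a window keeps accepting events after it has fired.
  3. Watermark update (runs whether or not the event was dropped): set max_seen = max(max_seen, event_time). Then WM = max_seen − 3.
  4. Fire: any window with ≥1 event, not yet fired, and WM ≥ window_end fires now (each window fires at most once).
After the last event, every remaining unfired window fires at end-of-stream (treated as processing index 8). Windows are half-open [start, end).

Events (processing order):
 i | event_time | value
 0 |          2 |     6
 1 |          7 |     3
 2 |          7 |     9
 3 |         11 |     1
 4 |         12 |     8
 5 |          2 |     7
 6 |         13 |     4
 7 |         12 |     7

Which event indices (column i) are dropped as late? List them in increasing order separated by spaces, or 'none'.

5

i=0 t=2 v=6: → [2,5); WM=-1
i=1 t=7 v=3: → [7,10); WM=4
i=2 t=7 v=9: → [7,10); WM=4
i=3 t=11 v=1: → [11,14); WM=8
i=4 t=12 v=8: → [11,15); WM=9
i=5 t=2 v=7: DROP (t<9-1); WM=9
i=6 t=13 v=4: → [11,16); WM=10
i=7 t=12 v=7: → [11,16); WM=10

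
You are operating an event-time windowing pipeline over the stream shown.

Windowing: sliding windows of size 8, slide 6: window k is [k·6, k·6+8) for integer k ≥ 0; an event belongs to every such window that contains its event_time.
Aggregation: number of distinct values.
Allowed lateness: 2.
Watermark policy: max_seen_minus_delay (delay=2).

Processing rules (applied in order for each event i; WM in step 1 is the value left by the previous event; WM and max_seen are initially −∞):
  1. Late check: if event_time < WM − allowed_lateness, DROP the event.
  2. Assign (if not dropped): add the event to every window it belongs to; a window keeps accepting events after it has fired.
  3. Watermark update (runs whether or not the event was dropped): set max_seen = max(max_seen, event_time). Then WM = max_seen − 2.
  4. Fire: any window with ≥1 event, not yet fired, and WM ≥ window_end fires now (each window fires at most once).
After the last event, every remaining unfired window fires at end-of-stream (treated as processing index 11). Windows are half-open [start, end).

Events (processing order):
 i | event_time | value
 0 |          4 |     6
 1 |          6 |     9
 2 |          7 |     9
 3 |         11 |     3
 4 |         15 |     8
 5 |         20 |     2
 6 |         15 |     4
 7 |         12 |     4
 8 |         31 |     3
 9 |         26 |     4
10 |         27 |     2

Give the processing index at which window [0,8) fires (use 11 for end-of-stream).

i=0 t=4 v=6: → [0,8); WM=2
i=1 t=6 v=9: → [6,14),[0,8); WM=4
i=2 t=7 v=9: → [6,14),[0,8); WM=5
i=3 t=11 v=3: → [6,14); WM=9; [0,8) fires=2
i=4 t=15 v=8: → [12,20); WM=13
i=5 t=20 v=2: → [18,26); WM=18; [6,14) fires=2
i=6 t=15 v=4: DROP (t<18-2); WM=18
i=7 t=12 v=4: DROP (t<18-2); WM=18
i=8 t=31 v=3: → [30,38),[24,32); WM=29; [12,20) fires=1 [18,26) fires=1
i=9 t=26 v=4: DROP (t<29-2); WM=29
i=10 t=27 v=2: → [24,32); WM=29

3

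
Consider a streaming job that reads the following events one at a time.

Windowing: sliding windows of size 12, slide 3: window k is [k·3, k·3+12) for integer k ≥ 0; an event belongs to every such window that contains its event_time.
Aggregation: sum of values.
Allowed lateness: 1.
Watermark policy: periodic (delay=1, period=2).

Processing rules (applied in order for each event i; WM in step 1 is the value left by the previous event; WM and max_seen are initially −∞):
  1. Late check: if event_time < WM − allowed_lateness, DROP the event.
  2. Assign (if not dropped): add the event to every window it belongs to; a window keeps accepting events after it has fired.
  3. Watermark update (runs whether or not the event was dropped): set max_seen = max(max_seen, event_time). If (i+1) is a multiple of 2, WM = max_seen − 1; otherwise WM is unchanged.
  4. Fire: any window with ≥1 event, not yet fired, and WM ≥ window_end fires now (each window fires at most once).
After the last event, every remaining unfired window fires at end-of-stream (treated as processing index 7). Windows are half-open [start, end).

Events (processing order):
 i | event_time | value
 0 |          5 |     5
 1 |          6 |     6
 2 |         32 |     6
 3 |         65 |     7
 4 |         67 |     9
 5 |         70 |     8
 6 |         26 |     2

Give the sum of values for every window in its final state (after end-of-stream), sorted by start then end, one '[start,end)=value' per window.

i=0 t=5 v=5: → [3,15),[0,12); WM=−∞
i=1 t=6 v=6: → [6,18),[3,15),[0,12); WM=5
i=2 t=32 v=6: → [30,42),[27,39),[24,36),[21,33); WM=5
i=3 t=65 v=7: → [63,75),[60,72),[57,69),[54,66); WM=64; [0,12) fires=11 [3,15) fires=11 [6,18) fires=6 [21,33) fires=6 [24,36) fires=6 [27,39) fires=6 [30,42) fires=6
i=4 t=67 v=9: → [66,78),[63,75),[60,72),[57,69); WM=64
i=5 t=70 v=8: → [69,81),[66,78),[63,75),[60,72); WM=69; [54,66) fires=7 [57,69) fires=16
i=6 t=26 v=2: DROP (t<69-1); WM=69

[0,12)=11 [3,15)=11 [6,18)=6 [21,33)=6 [24,36)=6 [27,39)=6 [30,42)=6 [54,66)=7 [57,69)=16 [60,72)=24 [63,75)=24 [66,78)=17 [69,81)=8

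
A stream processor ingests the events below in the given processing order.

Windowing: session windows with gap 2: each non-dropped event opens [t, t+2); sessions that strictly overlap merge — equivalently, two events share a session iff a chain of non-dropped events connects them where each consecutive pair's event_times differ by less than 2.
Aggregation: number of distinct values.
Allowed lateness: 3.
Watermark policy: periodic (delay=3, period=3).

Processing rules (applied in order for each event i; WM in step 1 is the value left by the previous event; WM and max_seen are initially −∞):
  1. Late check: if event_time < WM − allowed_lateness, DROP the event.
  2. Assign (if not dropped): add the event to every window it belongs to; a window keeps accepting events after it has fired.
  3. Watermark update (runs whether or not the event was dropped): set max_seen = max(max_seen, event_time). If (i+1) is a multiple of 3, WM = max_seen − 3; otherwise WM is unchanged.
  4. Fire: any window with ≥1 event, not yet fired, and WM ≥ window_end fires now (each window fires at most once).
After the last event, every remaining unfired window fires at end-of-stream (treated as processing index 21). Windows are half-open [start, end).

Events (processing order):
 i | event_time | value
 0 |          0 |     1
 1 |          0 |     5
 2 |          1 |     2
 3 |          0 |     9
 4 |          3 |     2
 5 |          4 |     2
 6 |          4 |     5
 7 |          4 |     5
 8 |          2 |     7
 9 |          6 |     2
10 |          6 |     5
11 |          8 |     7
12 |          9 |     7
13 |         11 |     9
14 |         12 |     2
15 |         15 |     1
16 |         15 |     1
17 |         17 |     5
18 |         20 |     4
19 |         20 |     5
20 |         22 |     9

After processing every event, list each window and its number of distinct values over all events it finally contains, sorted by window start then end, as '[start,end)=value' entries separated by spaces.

i=0 t=0 v=1: → [0,2); WM=−∞
i=1 t=0 v=5: → [0,2); WM=−∞
i=2 t=1 v=2: → [0,3); WM=-2
i=3 t=0 v=9: → [0,3); WM=-2
i=4 t=3 v=2: → [3,5); WM=-2
i=5 t=4 v=2: → [3,6); WM=1
i=6 t=4 v=5: → [3,6); WM=1
i=7 t=4 v=5: → [3,6); WM=1
i=8 t=2 v=7: → [0,6); WM=1
i=9 t=6 v=2: → [6,8); WM=1
i=10 t=6 v=5: → [6,8); WM=1
i=11 t=8 v=7: → [8,10); WM=5
i=12 t=9 v=7: → [8,11); WM=5
i=13 t=11 v=9: → [11,13); WM=5
i=14 t=12 v=2: → [11,14); WM=9
i=15 t=15 v=1: → [15,17); WM=9
i=16 t=15 v=1: → [15,17); WM=9
i=17 t=17 v=5: → [17,19); WM=14
i=18 t=20 v=4: → [20,22); WM=14
i=19 t=20 v=5: → [20,22); WM=14
i=20 t=22 v=9: → [22,24); WM=19

[0,6)=5 [6,8)=2 [8,11)=1 [11,14)=2 [15,17)=1 [17,19)=1 [20,22)=2 [22,24)=1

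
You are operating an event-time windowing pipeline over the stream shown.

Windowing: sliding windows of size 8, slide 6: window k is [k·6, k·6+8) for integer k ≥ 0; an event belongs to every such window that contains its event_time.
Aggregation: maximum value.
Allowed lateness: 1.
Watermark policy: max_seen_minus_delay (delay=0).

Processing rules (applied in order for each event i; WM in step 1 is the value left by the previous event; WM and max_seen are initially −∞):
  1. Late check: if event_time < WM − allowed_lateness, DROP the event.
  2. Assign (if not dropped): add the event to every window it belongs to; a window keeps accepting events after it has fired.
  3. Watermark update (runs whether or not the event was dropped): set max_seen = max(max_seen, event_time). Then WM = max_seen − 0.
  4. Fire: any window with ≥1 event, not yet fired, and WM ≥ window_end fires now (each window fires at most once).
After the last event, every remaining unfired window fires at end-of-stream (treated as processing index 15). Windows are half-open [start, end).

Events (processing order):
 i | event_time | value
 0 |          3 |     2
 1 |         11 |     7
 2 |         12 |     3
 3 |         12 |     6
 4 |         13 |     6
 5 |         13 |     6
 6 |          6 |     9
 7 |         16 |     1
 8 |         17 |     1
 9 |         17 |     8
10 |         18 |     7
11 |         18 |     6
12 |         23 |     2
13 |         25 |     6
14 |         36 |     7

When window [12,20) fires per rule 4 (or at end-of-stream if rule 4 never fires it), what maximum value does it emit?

i=0 t=3 v=2: → [0,8); WM=3
i=1 t=11 v=7: → [6,14); WM=11; [0,8) fires=2
i=2 t=12 v=3: → [12,20),[6,14); WM=12
i=3 t=12 v=6: → [12,20),[6,14); WM=12
i=4 t=13 v=6: → [12,20),[6,14); WM=13
i=5 t=13 v=6: → [12,20),[6,14); WM=13
i=6 t=6 v=9: DROP (t<13-1); WM=13
i=7 t=16 v=1: → [12,20); WM=16; [6,14) fires=7
i=8 t=17 v=1: → [12,20); WM=17
i=9 t=17 v=8: → [12,20); WM=17
i=10 t=18 v=7: → [18,26),[12,20); WM=18
i=11 t=18 v=6: → [18,26),[12,20); WM=18
i=12 t=23 v=2: → [18,26); WM=23; [12,20) fires=8
i=13 t=25 v=6: → [24,32),[18,26); WM=25
i=14 t=36 v=7: → [36,44),[30,38); WM=36; [18,26) fires=7 [24,32) fires=6

8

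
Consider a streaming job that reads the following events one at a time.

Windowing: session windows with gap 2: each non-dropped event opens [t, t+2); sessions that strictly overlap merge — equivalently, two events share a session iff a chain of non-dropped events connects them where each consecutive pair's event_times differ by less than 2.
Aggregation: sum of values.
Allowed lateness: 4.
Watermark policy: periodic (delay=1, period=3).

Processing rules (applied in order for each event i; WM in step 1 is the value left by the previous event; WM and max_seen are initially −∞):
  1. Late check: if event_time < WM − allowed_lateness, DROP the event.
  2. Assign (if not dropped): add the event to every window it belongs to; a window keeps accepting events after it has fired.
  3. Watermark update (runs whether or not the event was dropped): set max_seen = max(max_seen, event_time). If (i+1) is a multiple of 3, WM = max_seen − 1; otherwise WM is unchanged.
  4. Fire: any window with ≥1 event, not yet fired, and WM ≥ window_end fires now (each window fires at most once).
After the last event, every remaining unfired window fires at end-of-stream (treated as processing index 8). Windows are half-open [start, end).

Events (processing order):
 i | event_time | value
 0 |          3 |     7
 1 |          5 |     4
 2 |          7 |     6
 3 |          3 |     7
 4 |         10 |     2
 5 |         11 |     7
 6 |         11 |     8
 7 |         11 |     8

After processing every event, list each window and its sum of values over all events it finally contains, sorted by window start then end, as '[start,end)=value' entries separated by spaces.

[3,5)=14 [5,7)=4 [7,9)=6 [10,13)=25

i=0 t=3 v=7: → [3,5); WM=−∞
i=1 t=5 v=4: → [5,7); WM=−∞
i=2 t=7 v=6: → [7,9); WM=6
i=3 t=3 v=7: → [3,5); WM=6
i=4 t=10 v=2: → [10,12); WM=6
i=5 t=11 v=7: → [10,13); WM=10
i=6 t=11 v=8: → [10,13); WM=10
i=7 t=11 v=8: → [10,13); WM=10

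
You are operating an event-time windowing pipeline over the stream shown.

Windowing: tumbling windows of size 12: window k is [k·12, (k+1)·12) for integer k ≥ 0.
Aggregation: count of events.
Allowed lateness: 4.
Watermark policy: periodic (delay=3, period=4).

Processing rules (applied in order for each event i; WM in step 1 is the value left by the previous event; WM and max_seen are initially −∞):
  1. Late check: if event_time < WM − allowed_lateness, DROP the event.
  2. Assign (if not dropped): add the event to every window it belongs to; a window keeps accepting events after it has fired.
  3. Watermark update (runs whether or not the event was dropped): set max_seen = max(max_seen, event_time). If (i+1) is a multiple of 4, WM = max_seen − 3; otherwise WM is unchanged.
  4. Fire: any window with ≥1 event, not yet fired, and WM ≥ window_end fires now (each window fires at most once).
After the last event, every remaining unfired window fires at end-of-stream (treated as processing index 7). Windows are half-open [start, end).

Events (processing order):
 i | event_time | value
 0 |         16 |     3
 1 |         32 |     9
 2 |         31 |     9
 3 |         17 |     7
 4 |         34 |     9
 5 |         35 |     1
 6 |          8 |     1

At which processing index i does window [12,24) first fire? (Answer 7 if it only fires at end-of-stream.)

i=0 t=16 v=3: → [12,24); WM=−∞
i=1 t=32 v=9: → [24,36); WM=−∞
i=2 t=31 v=9: → [24,36); WM=−∞
i=3 t=17 v=7: → [12,24); WM=29; [12,24) fires=2
i=4 t=34 v=9: → [24,36); WM=29
i=5 t=35 v=1: → [24,36); WM=29
i=6 t=8 v=1: DROP (t<29-4); WM=29

3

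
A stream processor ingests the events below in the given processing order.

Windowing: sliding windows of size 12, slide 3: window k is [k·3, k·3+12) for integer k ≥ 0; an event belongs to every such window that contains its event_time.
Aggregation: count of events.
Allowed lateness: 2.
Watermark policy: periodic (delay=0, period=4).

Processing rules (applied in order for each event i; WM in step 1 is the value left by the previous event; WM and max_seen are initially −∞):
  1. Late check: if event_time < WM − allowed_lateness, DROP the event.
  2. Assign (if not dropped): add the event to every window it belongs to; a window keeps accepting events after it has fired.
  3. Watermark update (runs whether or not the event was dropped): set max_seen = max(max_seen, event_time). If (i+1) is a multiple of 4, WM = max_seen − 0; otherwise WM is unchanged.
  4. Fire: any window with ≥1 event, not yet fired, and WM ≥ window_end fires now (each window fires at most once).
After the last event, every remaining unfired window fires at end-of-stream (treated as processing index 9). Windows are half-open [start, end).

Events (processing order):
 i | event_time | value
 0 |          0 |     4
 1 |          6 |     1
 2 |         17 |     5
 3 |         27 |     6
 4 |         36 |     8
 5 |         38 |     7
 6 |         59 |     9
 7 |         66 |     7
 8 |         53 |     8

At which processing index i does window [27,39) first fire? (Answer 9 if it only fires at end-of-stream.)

i=0 t=0 v=4: → [0,12); WM=−∞
i=1 t=6 v=1: → [6,18),[3,15),[0,12); WM=−∞
i=2 t=17 v=5: → [15,27),[12,24),[9,21),[6,18); WM=−∞
i=3 t=27 v=6: → [27,39),[24,36),[21,33),[18,30); WM=27; [0,12) fires=2 [3,15) fires=1 [6,18) fires=2 [9,21) fires=1 [12,24) fires=1 [15,27) fires=1
i=4 t=36 v=8: → [36,48),[33,45),[30,42),[27,39); WM=27
i=5 t=38 v=7: → [36,48),[33,45),[30,42),[27,39); WM=27
i=6 t=59 v=9: → [57,69),[54,66),[51,63),[48,60); WM=27
i=7 t=66 v=7: → [66,78),[63,75),[60,72),[57,69); WM=66; [18,30) fires=1 [21,33) fires=1 [24,36) fires=1 [27,39) fires=3 [30,42) fires=2 [33,45) fires=2 [36,48) fires=2 [48,60) fires=1 [51,63) fires=1 [54,66) fires=1
i=8 t=53 v=8: DROP (t<66-2); WM=66

7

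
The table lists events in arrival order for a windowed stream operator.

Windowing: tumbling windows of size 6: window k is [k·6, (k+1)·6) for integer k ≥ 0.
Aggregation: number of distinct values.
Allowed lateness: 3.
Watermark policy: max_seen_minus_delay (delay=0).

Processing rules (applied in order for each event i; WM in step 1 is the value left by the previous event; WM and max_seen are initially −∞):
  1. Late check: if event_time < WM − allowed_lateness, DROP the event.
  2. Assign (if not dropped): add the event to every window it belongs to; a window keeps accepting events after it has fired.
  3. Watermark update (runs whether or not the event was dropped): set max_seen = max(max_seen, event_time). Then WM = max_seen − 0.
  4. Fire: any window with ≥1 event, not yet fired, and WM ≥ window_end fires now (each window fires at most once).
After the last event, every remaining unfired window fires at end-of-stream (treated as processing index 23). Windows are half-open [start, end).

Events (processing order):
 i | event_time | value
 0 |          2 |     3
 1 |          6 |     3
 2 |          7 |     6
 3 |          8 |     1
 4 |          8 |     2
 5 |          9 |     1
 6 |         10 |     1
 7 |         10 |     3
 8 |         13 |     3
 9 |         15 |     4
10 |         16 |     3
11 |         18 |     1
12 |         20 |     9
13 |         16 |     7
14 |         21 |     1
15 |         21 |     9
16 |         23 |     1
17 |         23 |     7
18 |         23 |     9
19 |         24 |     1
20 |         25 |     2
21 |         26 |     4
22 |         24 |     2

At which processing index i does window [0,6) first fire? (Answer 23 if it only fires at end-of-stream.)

i=0 t=2 v=3: → [0,6); WM=2
i=1 t=6 v=3: → [6,12); WM=6; [0,6) fires=1
i=2 t=7 v=6: → [6,12); WM=7
i=3 t=8 v=1: → [6,12); WM=8
i=4 t=8 v=2: → [6,12); WM=8
i=5 t=9 v=1: → [6,12); WM=9
i=6 t=10 v=1: → [6,12); WM=10
i=7 t=10 v=3: → [6,12); WM=10
i=8 t=13 v=3: → [12,18); WM=13; [6,12) fires=4
i=9 t=15 v=4: → [12,18); WM=15
i=10 t=16 v=3: → [12,18); WM=16
i=11 t=18 v=1: → [18,24); WM=18; [12,18) fires=2
i=12 t=20 v=9: → [18,24); WM=20
i=13 t=16 v=7: DROP (t<20-3); WM=20
i=14 t=21 v=1: → [18,24); WM=21
i=15 t=21 v=9: → [18,24); WM=21
i=16 t=23 v=1: → [18,24); WM=23
i=17 t=23 v=7: → [18,24); WM=23
i=18 t=23 v=9: → [18,24); WM=23
i=19 t=24 v=1: → [24,30); WM=24; [18,24) fires=3
i=20 t=25 v=2: → [24,30); WM=25
i=21 t=26 v=4: → [24,30); WM=26
i=22 t=24 v=2: → [24,30); WM=26

1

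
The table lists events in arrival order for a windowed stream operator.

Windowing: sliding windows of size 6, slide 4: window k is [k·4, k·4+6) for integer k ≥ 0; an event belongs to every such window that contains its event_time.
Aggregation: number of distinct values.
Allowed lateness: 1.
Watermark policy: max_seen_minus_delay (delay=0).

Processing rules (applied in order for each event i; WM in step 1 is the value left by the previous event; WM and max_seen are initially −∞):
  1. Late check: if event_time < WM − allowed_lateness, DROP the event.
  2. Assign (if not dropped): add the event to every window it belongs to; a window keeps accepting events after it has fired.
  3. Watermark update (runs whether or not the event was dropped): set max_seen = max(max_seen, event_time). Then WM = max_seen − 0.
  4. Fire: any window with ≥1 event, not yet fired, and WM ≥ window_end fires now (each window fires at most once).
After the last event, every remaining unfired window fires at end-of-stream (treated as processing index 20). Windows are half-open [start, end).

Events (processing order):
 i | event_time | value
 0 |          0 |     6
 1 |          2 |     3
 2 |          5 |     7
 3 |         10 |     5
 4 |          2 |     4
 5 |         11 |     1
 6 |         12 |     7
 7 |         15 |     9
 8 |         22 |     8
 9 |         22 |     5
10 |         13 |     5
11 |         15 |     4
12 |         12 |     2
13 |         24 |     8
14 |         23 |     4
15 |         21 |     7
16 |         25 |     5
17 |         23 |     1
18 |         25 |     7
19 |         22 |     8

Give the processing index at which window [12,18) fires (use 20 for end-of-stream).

8

i=0 t=0 v=6: → [0,6); WM=0
i=1 t=2 v=3: → [0,6); WM=2
i=2 t=5 v=7: → [4,10),[0,6); WM=5
i=3 t=10 v=5: → [8,14); WM=10; [0,6) fires=3 [4,10) fires=1
i=4 t=2 v=4: DROP (t<10-1); WM=10
i=5 t=11 v=1: → [8,14); WM=11
i=6 t=12 v=7: → [12,18),[8,14); WM=12
i=7 t=15 v=9: → [12,18); WM=15; [8,14) fires=3
i=8 t=22 v=8: → [20,26); WM=22; [12,18) fires=2
i=9 t=22 v=5: → [20,26); WM=22
i=10 t=13 v=5: DROP (t<22-1); WM=22
i=11 t=15 v=4: DROP (t<22-1); WM=22
i=12 t=12 v=2: DROP (t<22-1); WM=22
i=13 t=24 v=8: → [24,30),[20,26); WM=24
i=14 t=23 v=4: → [20,26); WM=24
i=15 t=21 v=7: DROP (t<24-1); WM=24
i=16 t=25 v=5: → [24,30),[20,26); WM=25
i=17 t=23 v=1: DROP (t<25-1); WM=25
i=18 t=25 v=7: → [24,30),[20,26); WM=25
i=19 t=22 v=8: DROP (t<25-1); WM=25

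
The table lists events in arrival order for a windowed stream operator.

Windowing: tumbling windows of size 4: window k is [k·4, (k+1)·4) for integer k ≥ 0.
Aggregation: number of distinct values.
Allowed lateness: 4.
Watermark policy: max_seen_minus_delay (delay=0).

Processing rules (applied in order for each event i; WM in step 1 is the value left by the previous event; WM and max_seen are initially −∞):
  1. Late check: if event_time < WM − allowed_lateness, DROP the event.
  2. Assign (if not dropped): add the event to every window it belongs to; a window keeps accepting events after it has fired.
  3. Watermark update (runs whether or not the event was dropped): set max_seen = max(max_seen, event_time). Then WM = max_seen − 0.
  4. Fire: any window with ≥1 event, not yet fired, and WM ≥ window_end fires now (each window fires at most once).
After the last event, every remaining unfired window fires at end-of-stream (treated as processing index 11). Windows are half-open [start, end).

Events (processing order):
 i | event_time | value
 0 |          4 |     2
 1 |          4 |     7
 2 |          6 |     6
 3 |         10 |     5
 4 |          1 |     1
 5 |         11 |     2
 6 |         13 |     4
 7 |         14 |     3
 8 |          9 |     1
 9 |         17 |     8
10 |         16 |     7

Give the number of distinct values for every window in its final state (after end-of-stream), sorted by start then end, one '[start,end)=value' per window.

[4,8)=3 [8,12)=2 [12,16)=2 [16,20)=2

i=0 t=4 v=2: → [4,8); WM=4
i=1 t=4 v=7: → [4,8); WM=4
i=2 t=6 v=6: → [4,8); WM=6
i=3 t=10 v=5: → [8,12); WM=10; [4,8) fires=3
i=4 t=1 v=1: DROP (t<10-4); WM=10
i=5 t=11 v=2: → [8,12); WM=11
i=6 t=13 v=4: → [12,16); WM=13; [8,12) fires=2
i=7 t=14 v=3: → [12,16); WM=14
i=8 t=9 v=1: DROP (t<14-4); WM=14
i=9 t=17 v=8: → [16,20); WM=17; [12,16) fires=2
i=10 t=16 v=7: → [16,20); WM=17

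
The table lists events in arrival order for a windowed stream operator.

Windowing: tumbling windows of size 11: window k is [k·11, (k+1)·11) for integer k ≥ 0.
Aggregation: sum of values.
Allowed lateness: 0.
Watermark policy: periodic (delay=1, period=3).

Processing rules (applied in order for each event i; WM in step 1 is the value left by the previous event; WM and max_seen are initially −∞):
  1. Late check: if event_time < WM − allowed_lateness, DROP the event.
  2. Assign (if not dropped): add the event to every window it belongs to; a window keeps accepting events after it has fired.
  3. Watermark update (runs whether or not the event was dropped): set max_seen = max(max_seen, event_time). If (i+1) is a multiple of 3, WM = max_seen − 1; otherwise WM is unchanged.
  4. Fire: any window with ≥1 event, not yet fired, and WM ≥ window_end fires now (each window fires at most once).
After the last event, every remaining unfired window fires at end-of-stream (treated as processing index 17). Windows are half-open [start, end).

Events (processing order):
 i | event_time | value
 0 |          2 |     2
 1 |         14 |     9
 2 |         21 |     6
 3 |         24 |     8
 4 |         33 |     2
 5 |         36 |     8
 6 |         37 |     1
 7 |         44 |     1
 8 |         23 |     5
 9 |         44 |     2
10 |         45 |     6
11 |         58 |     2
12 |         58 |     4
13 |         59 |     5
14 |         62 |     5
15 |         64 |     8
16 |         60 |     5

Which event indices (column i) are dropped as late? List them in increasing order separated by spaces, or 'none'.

8 16

i=0 t=2 v=2: → [0,11); WM=−∞
i=1 t=14 v=9: → [11,22); WM=−∞
i=2 t=21 v=6: → [11,22); WM=20; [0,11) fires=2
i=3 t=24 v=8: → [22,33); WM=20
i=4 t=33 v=2: → [33,44); WM=20
i=5 t=36 v=8: → [33,44); WM=35; [11,22) fires=15 [22,33) fires=8
i=6 t=37 v=1: → [33,44); WM=35
i=7 t=44 v=1: → [44,55); WM=35
i=8 t=23 v=5: DROP (t<35-0); WM=43
i=9 t=44 v=2: → [44,55); WM=43
i=10 t=45 v=6: → [44,55); WM=43
i=11 t=58 v=2: → [55,66); WM=57; [33,44) fires=11 [44,55) fires=9
i=12 t=58 v=4: → [55,66); WM=57
i=13 t=59 v=5: → [55,66); WM=57
i=14 t=62 v=5: → [55,66); WM=61
i=15 t=64 v=8: → [55,66); WM=61
i=16 t=60 v=5: DROP (t<61-0); WM=61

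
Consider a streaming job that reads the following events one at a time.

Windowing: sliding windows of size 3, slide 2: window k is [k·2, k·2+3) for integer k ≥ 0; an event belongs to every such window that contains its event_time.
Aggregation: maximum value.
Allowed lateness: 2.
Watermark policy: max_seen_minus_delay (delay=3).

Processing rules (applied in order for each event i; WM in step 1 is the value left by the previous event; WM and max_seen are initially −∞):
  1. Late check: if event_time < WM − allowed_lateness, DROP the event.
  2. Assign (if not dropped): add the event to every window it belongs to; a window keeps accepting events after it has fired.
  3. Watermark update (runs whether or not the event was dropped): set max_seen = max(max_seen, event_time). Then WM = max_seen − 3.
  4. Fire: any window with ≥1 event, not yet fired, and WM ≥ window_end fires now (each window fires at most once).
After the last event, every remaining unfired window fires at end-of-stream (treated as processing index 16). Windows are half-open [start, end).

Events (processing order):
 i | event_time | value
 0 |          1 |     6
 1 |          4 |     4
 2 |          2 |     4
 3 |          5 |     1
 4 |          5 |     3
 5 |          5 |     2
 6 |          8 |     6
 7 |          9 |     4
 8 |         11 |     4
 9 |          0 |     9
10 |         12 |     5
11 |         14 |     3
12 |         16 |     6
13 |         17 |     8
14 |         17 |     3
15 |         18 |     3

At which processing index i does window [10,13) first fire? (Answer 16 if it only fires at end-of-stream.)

12

i=0 t=1 v=6: → [0,3); WM=-2
i=1 t=4 v=4: → [4,7),[2,5); WM=1
i=2 t=2 v=4: → [2,5),[0,3); WM=1
i=3 t=5 v=1: → [4,7); WM=2
i=4 t=5 v=3: → [4,7); WM=2
i=5 t=5 v=2: → [4,7); WM=2
i=6 t=8 v=6: → [8,11),[6,9); WM=5; [0,3) fires=6 [2,5) fires=4
i=7 t=9 v=4: → [8,11); WM=6
i=8 t=11 v=4: → [10,13); WM=8; [4,7) fires=4
i=9 t=0 v=9: DROP (t<8-2); WM=8
i=10 t=12 v=5: → [12,15),[10,13); WM=9; [6,9) fires=6
i=11 t=14 v=3: → [14,17),[12,15); WM=11; [8,11) fires=6
i=12 t=16 v=6: → [16,19),[14,17); WM=13; [10,13) fires=5
i=13 t=17 v=8: → [16,19); WM=14
i=14 t=17 v=3: → [16,19); WM=14
i=15 t=18 v=3: → [18,21),[16,19); WM=15; [12,15) fires=5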